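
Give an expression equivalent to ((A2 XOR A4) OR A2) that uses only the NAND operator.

((((A2 NAND (A2 NAND A4)) NAND (A4 NAND (A2 NAND A4))) NAND ((A2 NAND (A2 NAND A4)) NAND (A4 NAND (A2 NAND A4)))) NAND (A2 NAND A2))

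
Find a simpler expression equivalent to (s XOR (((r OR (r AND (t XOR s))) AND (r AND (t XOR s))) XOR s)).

By XOR self-cancellation ((E XOR v) XOR v = E) then absorption (E AND (E OR v) = E):
= (r AND (t XOR s))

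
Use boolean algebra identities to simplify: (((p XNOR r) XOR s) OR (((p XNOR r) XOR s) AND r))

By absorption (E OR (E AND v) = E):
= ((p XNOR r) XOR s)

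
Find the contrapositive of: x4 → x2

Contrapositive: NOT x2 → NOT x4
Note: A statement and its contrapositive are logically equivalent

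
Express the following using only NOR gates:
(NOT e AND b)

(((e NOR e) NOR (e NOR e)) NOR (b NOR b))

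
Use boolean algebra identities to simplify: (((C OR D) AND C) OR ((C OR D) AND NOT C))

By distribution ((E AND v) OR (E AND NOT v) = E):
= (C OR D)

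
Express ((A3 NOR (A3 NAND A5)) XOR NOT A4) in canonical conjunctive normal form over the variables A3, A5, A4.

(A3 OR A5 OR NOT A4) AND (A3 OR NOT A5 OR NOT A4) AND (NOT A3 OR A5 OR NOT A4) AND (NOT A3 OR NOT A5 OR NOT A4)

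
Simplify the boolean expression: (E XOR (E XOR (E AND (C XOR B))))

By XOR self-cancellation ((E XOR v) XOR v = E):
= (E AND (C XOR B))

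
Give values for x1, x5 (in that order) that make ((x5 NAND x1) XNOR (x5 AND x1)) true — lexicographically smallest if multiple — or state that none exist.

UNSATISFIABLE - no assignment makes this expression true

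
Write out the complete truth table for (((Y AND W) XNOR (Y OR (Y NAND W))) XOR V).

V | Y | W | Output
------------------
0 | 0 | 0 | 0
0 | 0 | 1 | 0
0 | 1 | 0 | 0
0 | 1 | 1 | 1
1 | 0 | 0 | 1
1 | 0 | 1 | 1
1 | 1 | 0 | 1
1 | 1 | 1 | 0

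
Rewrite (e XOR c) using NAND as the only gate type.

((e NAND (e NAND c)) NAND (c NAND (e NAND c)))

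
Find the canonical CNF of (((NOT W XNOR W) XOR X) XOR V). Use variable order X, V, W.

(X OR V OR W) AND (X OR V OR NOT W) AND (NOT X OR NOT V OR W) AND (NOT X OR NOT V OR NOT W)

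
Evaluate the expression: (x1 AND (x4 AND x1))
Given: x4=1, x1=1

Substituting: (1 AND (1 AND 1))
= 1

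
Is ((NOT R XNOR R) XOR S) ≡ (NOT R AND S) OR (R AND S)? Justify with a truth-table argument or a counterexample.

Yes, they are equivalent — the two output columns agree on all 4 assignments:
R | S | Expression 1 | Expression 2
-----------------------------------
0 | 0 | 0 | 0
0 | 1 | 1 | 1
1 | 0 | 0 | 0
1 | 1 | 1 | 1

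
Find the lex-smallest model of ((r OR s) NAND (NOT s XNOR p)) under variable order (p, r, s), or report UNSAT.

p=0, r=0, s=0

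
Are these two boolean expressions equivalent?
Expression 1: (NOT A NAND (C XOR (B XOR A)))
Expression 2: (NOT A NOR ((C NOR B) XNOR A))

No. Counterexample: with B=0, A=0, C=0, Expression 1 = 1 but Expression 2 = 0.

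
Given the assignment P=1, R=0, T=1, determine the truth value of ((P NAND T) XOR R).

Substituting: ((1 NAND 1) XOR 0)
= 0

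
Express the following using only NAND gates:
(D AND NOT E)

((D NAND (E NAND E)) NAND (D NAND (E NAND E)))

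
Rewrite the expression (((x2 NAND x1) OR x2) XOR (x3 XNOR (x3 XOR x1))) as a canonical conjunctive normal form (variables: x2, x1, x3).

(x2 OR x1 OR x3) AND (x2 OR x1 OR NOT x3) AND (NOT x2 OR x1 OR x3) AND (NOT x2 OR x1 OR NOT x3)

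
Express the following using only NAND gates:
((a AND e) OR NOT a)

((((a NAND e) NAND (a NAND e)) NAND ((a NAND e) NAND (a NAND e))) NAND ((a NAND a) NAND (a NAND a)))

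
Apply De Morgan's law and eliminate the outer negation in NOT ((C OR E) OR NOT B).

NOT (C OR E) AND B
De Morgan's: NOT(OR of terms) = AND of negations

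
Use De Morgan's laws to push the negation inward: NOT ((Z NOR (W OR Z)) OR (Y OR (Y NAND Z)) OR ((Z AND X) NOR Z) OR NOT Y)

NOT (Z NOR (W OR Z)) AND NOT (Y OR (Y NAND Z)) AND NOT ((Z AND X) NOR Z) AND Y
De Morgan's: NOT(OR of terms) = AND of negations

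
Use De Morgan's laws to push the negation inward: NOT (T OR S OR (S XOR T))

NOT T AND NOT S AND NOT (S XOR T)
De Morgan's: NOT(OR of terms) = AND of negations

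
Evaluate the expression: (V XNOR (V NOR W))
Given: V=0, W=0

Substituting: (0 XNOR (0 NOR 0))
= 0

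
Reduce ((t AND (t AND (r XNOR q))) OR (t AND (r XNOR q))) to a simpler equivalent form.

By absorption (E OR (E AND v) = E):
= (t AND (r XNOR q))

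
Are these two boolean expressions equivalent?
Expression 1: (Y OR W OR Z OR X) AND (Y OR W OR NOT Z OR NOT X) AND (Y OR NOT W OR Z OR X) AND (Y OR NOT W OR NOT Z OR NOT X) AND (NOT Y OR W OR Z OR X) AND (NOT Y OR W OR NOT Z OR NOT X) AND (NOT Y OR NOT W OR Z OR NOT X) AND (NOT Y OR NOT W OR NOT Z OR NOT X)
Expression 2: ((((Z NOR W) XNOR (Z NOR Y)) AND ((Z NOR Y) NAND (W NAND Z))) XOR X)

Yes, they are equivalent — the two output columns agree on all 16 assignments:
Y | W | Z | X | Expression 1 | Expression 2
-------------------------------------------
0 | 0 | 0 | 0 | 0 | 0
0 | 0 | 0 | 1 | 1 | 1
0 | 0 | 1 | 0 | 1 | 1
0 | 0 | 1 | 1 | 0 | 0
0 | 1 | 0 | 0 | 0 | 0
0 | 1 | 0 | 1 | 1 | 1
0 | 1 | 1 | 0 | 1 | 1
0 | 1 | 1 | 1 | 0 | 0
1 | 0 | 0 | 0 | 0 | 0
1 | 0 | 0 | 1 | 1 | 1
1 | 0 | 1 | 0 | 1 | 1
1 | 0 | 1 | 1 | 0 | 0
1 | 1 | 0 | 0 | 1 | 1
1 | 1 | 0 | 1 | 0 | 0
1 | 1 | 1 | 0 | 1 | 1
1 | 1 | 1 | 1 | 0 | 0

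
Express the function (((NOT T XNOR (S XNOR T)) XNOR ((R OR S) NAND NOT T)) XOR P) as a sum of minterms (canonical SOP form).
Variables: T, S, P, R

Σm(0, 3, 4, 5, 8, 9, 14, 15) = (NOT T AND NOT S AND NOT P AND NOT R) OR (NOT T AND NOT S AND P AND R) OR (NOT T AND S AND NOT P AND NOT R) OR (NOT T AND S AND NOT P AND R) OR (T AND NOT S AND NOT P AND NOT R) OR (T AND NOT S AND NOT P AND R) OR (T AND S AND P AND NOT R) OR (T AND S AND P AND R)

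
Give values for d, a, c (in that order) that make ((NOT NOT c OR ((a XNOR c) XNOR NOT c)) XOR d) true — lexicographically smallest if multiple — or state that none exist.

d=0, a=0, c=0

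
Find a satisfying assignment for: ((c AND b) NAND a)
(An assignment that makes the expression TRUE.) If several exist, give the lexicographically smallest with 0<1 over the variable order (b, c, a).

b=0, c=0, a=0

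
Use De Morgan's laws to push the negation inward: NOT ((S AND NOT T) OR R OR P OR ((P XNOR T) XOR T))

NOT (S AND NOT T) AND NOT R AND NOT P AND NOT ((P XNOR T) XOR T)
De Morgan's: NOT(OR of terms) = AND of negations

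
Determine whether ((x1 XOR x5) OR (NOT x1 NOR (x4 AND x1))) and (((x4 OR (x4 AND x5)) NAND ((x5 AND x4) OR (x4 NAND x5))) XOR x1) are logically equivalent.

No. Counterexample: with x1=0, x5=0, x4=0, Expression 1 = 0 but Expression 2 = 1.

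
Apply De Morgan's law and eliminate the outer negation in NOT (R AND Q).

NOT R OR NOT Q
De Morgan's: NOT(AND of terms) = OR of negations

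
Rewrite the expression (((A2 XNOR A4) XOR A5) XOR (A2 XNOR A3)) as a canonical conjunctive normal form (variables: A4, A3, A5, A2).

(A4 OR A3 OR A5 OR A2) AND (A4 OR A3 OR A5 OR NOT A2) AND (A4 OR NOT A3 OR NOT A5 OR A2) AND (A4 OR NOT A3 OR NOT A5 OR NOT A2) AND (NOT A4 OR A3 OR NOT A5 OR A2) AND (NOT A4 OR A3 OR NOT A5 OR NOT A2) AND (NOT A4 OR NOT A3 OR A5 OR A2) AND (NOT A4 OR NOT A3 OR A5 OR NOT A2)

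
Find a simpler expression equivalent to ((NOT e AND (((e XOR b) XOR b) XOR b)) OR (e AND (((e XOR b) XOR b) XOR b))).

By distribution ((E AND v) OR (E AND NOT v) = E) then XOR self-cancellation ((E XOR v) XOR v = E):
= (e XOR b)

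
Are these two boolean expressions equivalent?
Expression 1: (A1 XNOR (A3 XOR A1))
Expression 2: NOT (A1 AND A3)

No. Counterexample: with A3=1, A1=0, Expression 1 = 0 but Expression 2 = 1.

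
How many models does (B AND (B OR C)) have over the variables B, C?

Satisfying assignments: (1,0), (1,1)
Count: 2 out of 4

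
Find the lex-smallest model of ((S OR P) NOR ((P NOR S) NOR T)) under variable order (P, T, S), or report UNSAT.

P=0, T=0, S=0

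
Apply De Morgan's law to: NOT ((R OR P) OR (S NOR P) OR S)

NOT (R OR P) AND NOT (S NOR P) AND NOT S
De Morgan's: NOT(OR of terms) = AND of negations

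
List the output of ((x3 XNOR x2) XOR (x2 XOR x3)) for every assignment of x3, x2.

x3 | x2 | Output
----------------
0 | 0 | 1
0 | 1 | 1
1 | 0 | 1
1 | 1 | 1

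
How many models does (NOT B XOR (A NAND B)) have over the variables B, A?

Satisfying assignments: (1,0)
Count: 1 out of 4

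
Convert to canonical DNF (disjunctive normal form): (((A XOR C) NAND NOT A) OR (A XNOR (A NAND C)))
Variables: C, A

(NOT C AND NOT A) OR (NOT C AND A) OR (C AND A)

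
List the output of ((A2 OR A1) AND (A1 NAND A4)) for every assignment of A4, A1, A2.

A4 | A1 | A2 | Output
---------------------
0 | 0 | 0 | 0
0 | 0 | 1 | 1
0 | 1 | 0 | 1
0 | 1 | 1 | 1
1 | 0 | 0 | 0
1 | 0 | 1 | 1
1 | 1 | 0 | 0
1 | 1 | 1 | 0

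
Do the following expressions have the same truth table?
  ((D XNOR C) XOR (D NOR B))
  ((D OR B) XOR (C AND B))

No. Counterexample: with D=0, C=1, B=0, Expression 1 = 1 but Expression 2 = 0.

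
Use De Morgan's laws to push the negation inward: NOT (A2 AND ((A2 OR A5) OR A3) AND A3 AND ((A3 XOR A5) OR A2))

NOT A2 OR NOT ((A2 OR A5) OR A3) OR NOT A3 OR NOT ((A3 XOR A5) OR A2)
De Morgan's: NOT(AND of terms) = OR of negations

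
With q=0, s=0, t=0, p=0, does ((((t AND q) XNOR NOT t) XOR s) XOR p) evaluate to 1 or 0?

Substituting: ((((0 AND 0) XNOR NOT 0) XOR 0) XOR 0)
= 0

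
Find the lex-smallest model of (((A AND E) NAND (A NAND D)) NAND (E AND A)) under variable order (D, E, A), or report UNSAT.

D=0, E=0, A=0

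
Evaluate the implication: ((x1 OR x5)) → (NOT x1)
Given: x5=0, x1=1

Antecedent ((x1 OR x5)) = 1; consequent (NOT x1) = 0.
1 → 0 = 0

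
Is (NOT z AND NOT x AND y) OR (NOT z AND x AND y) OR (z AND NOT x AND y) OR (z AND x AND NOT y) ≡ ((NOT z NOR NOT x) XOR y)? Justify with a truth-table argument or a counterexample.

Yes, they are equivalent — the two output columns agree on all 8 assignments:
z | x | y | Expression 1 | Expression 2
---------------------------------------
0 | 0 | 0 | 0 | 0
0 | 0 | 1 | 1 | 1
0 | 1 | 0 | 0 | 0
0 | 1 | 1 | 1 | 1
1 | 0 | 0 | 0 | 0
1 | 0 | 1 | 1 | 1
1 | 1 | 0 | 1 | 1
1 | 1 | 1 | 0 | 0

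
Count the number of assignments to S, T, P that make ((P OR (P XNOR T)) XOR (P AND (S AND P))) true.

Satisfying assignments: (0,0,0), (0,0,1), (0,1,1), (1,0,0)
Count: 4 out of 8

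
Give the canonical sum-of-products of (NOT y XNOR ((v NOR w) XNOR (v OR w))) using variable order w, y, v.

Σm(2, 3, 6, 7) = (NOT w AND y AND NOT v) OR (NOT w AND y AND v) OR (w AND y AND NOT v) OR (w AND y AND v)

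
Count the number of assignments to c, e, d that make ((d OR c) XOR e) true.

Satisfying assignments: (0,0,1), (0,1,0), (1,0,0), (1,0,1)
Count: 4 out of 8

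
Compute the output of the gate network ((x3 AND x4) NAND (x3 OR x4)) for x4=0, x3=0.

Substituting: ((0 AND 0) NAND (0 OR 0))
= 1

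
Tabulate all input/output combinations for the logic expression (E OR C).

E | C | Output
--------------
0 | 0 | 0
0 | 1 | 1
1 | 0 | 1
1 | 1 | 1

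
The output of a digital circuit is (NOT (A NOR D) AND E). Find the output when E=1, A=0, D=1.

Substituting: (NOT (0 NOR 1) AND 1)
= 1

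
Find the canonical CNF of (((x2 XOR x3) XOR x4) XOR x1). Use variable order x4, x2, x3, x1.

(x4 OR x2 OR x3 OR x1) AND (x4 OR x2 OR NOT x3 OR NOT x1) AND (x4 OR NOT x2 OR x3 OR NOT x1) AND (x4 OR NOT x2 OR NOT x3 OR x1) AND (NOT x4 OR x2 OR x3 OR NOT x1) AND (NOT x4 OR x2 OR NOT x3 OR x1) AND (NOT x4 OR NOT x2 OR x3 OR x1) AND (NOT x4 OR NOT x2 OR NOT x3 OR NOT x1)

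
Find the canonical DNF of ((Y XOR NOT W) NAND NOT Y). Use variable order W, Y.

(NOT W AND Y) OR (W AND NOT Y) OR (W AND Y)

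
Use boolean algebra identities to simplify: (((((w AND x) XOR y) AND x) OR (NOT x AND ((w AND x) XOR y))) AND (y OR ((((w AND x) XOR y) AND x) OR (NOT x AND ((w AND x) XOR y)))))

By absorption (E AND (E OR v) = E) then distribution ((E AND v) OR (E AND NOT v) = E):
= ((w AND x) XOR y)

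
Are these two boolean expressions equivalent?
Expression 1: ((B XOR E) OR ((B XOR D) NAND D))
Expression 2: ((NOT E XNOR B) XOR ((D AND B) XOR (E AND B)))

No. Counterexample: with B=0, D=0, E=0, Expression 1 = 1 but Expression 2 = 0.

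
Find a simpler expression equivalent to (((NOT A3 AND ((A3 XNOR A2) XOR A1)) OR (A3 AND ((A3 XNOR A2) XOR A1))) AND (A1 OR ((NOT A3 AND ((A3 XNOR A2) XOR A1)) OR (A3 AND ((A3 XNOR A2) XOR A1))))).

By absorption (E AND (E OR v) = E) then distribution ((E AND v) OR (E AND NOT v) = E):
= ((A3 XNOR A2) XOR A1)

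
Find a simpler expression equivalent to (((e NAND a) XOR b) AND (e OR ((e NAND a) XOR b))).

By absorption (E AND (E OR v) = E):
= ((e NAND a) XOR b)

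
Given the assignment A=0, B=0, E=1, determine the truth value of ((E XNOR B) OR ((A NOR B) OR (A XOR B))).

Substituting: ((1 XNOR 0) OR ((0 NOR 0) OR (0 XOR 0)))
= 1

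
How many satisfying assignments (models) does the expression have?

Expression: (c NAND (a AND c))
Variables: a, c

Satisfying assignments: (0,0), (0,1), (1,0)
Count: 3 out of 4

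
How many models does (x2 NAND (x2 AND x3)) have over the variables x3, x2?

Satisfying assignments: (0,0), (0,1), (1,0)
Count: 3 out of 4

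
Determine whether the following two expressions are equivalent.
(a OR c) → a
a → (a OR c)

No, Converse is not equivalent to original (counterexample: a=0, c=1)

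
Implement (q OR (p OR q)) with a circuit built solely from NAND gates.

((q NAND q) NAND (((p NAND p) NAND (q NAND q)) NAND ((p NAND p) NAND (q NAND q))))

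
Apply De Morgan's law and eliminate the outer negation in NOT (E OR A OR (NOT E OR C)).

NOT E AND NOT A AND NOT (NOT E OR C)
De Morgan's: NOT(OR of terms) = AND of negations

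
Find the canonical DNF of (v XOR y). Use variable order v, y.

(NOT v AND y) OR (v AND NOT y)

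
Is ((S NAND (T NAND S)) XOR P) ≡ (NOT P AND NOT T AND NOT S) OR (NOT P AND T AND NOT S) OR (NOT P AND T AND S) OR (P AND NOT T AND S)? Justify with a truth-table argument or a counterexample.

Yes, they are equivalent — the two output columns agree on all 8 assignments:
P | T | S | Expression 1 | Expression 2
---------------------------------------
0 | 0 | 0 | 1 | 1
0 | 0 | 1 | 0 | 0
0 | 1 | 0 | 1 | 1
0 | 1 | 1 | 1 | 1
1 | 0 | 0 | 0 | 0
1 | 0 | 1 | 1 | 1
1 | 1 | 0 | 0 | 0
1 | 1 | 1 | 0 | 0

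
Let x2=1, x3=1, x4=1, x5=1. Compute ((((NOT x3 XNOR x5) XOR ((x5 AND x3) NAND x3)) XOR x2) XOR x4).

Substituting: ((((NOT 1 XNOR 1) XOR ((1 AND 1) NAND 1)) XOR 1) XOR 1)
= 0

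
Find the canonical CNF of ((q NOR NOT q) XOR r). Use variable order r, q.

(r OR q) AND (r OR NOT q)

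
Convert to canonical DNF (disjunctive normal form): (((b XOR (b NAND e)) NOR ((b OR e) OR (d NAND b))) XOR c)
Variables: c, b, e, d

(c AND NOT b AND NOT e AND NOT d) OR (c AND NOT b AND NOT e AND d) OR (c AND NOT b AND e AND NOT d) OR (c AND NOT b AND e AND d) OR (c AND b AND NOT e AND NOT d) OR (c AND b AND NOT e AND d) OR (c AND b AND e AND NOT d) OR (c AND b AND e AND d)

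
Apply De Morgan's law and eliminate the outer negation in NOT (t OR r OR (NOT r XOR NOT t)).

NOT t AND NOT r AND NOT (NOT r XOR NOT t)
De Morgan's: NOT(OR of terms) = AND of negations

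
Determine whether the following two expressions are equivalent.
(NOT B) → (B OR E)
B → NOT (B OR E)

No, Inverse is not equivalent to original (counterexample: B=0, E=0)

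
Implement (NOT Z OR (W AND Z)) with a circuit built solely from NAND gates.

(((Z NAND Z) NAND (Z NAND Z)) NAND (((W NAND Z) NAND (W NAND Z)) NAND ((W NAND Z) NAND (W NAND Z))))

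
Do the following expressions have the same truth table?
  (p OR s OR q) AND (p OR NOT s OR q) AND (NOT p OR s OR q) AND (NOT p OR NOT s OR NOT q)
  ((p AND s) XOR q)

Yes, they are equivalent — the two output columns agree on all 8 assignments:
p | s | q | Expression 1 | Expression 2
---------------------------------------
0 | 0 | 0 | 0 | 0
0 | 0 | 1 | 1 | 1
0 | 1 | 0 | 0 | 0
0 | 1 | 1 | 1 | 1
1 | 0 | 0 | 0 | 0
1 | 0 | 1 | 1 | 1
1 | 1 | 0 | 1 | 1
1 | 1 | 1 | 0 | 0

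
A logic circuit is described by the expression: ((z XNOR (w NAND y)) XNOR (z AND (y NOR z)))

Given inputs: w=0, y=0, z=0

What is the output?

Substituting: ((0 XNOR (0 NAND 0)) XNOR (0 AND (0 NOR 0)))
= 1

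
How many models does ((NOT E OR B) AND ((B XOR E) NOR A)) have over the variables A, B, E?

Satisfying assignments: (0,0,0), (0,1,1)
Count: 2 out of 8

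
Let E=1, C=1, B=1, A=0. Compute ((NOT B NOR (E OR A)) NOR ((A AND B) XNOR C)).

Substituting: ((NOT 1 NOR (1 OR 0)) NOR ((0 AND 1) XNOR 1))
= 1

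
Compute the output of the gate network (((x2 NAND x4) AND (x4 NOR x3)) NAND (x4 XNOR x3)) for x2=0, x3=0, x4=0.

Substituting: (((0 NAND 0) AND (0 NOR 0)) NAND (0 XNOR 0))
= 0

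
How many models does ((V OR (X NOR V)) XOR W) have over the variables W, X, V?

Satisfying assignments: (0,0,0), (0,0,1), (0,1,1), (1,1,0)
Count: 4 out of 8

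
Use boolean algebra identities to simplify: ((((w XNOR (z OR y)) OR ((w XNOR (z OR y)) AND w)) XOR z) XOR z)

By XOR self-cancellation ((E XOR v) XOR v = E) then absorption (E OR (E AND v) = E):
= (w XNOR (z OR y))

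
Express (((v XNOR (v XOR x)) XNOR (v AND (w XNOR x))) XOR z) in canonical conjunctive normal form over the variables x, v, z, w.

(x OR v OR z OR w) AND (x OR v OR z OR NOT w) AND (x OR NOT v OR z OR NOT w) AND (x OR NOT v OR NOT z OR w) AND (NOT x OR v OR NOT z OR w) AND (NOT x OR v OR NOT z OR NOT w) AND (NOT x OR NOT v OR z OR NOT w) AND (NOT x OR NOT v OR NOT z OR w)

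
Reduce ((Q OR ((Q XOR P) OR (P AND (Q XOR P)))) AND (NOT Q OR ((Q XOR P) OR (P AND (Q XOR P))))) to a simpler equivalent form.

By distribution ((E OR v) AND (E OR NOT v) = E) then absorption (E OR (E AND v) = E):
= (Q XOR P)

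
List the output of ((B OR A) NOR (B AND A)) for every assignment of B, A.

B | A | Output
--------------
0 | 0 | 1
0 | 1 | 0
1 | 0 | 0
1 | 1 | 0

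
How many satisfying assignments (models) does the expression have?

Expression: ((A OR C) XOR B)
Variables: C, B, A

Satisfying assignments: (0,0,1), (0,1,0), (1,0,0), (1,0,1)
Count: 4 out of 8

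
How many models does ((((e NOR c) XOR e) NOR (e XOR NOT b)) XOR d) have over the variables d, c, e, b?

Satisfying assignments: (0,1,0,1), (1,0,0,0), (1,0,0,1), (1,0,1,0), (1,0,1,1), (1,1,0,0), (1,1,1,0), (1,1,1,1)
Count: 8 out of 16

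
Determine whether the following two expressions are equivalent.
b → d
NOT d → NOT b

Yes, Contrapositive is always equivalent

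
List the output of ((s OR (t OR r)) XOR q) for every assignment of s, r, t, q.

s | r | t | q | Output
----------------------
0 | 0 | 0 | 0 | 0
0 | 0 | 0 | 1 | 1
0 | 0 | 1 | 0 | 1
0 | 0 | 1 | 1 | 0
0 | 1 | 0 | 0 | 1
0 | 1 | 0 | 1 | 0
0 | 1 | 1 | 0 | 1
0 | 1 | 1 | 1 | 0
1 | 0 | 0 | 0 | 1
1 | 0 | 0 | 1 | 0
1 | 0 | 1 | 0 | 1
1 | 0 | 1 | 1 | 0
1 | 1 | 0 | 0 | 1
1 | 1 | 0 | 1 | 0
1 | 1 | 1 | 0 | 1
1 | 1 | 1 | 1 | 0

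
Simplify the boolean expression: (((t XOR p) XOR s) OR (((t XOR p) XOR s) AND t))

By absorption (E OR (E AND v) = E):
= ((t XOR p) XOR s)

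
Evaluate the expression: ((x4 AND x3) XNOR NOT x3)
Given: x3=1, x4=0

Substituting: ((0 AND 1) XNOR NOT 1)
= 1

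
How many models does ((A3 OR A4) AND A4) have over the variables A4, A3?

Satisfying assignments: (1,0), (1,1)
Count: 2 out of 4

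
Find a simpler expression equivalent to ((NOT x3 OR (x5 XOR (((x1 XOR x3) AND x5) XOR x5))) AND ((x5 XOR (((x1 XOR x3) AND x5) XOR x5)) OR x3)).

By distribution ((E OR v) AND (E OR NOT v) = E) then XOR self-cancellation ((E XOR v) XOR v = E):
= ((x1 XOR x3) AND x5)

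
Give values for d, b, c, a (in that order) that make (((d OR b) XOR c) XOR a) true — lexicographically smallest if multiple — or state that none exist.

d=0, b=0, c=0, a=1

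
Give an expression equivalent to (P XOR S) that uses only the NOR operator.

((((P NOR S) NOR (P NOR S)) NOR ((P NOR S) NOR (P NOR S))) NOR ((((P NOR P) NOR (S NOR S)) NOR ((P NOR P) NOR (S NOR S))) NOR (((P NOR P) NOR (S NOR S)) NOR ((P NOR P) NOR (S NOR S)))))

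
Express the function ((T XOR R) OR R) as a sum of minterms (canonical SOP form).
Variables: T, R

Σm(1, 2, 3) = (NOT T AND R) OR (T AND NOT R) OR (T AND R)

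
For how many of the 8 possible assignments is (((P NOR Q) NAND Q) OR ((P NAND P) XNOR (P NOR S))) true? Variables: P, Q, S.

Satisfying assignments: (0,0,0), (0,0,1), (0,1,0), (0,1,1), (1,0,0), (1,0,1), (1,1,0), (1,1,1)
Count: 8 out of 8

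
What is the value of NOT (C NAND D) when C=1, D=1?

Substituting: NOT (1 NAND 1)
= 1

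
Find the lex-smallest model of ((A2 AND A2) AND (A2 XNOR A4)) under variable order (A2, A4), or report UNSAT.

A2=1, A4=1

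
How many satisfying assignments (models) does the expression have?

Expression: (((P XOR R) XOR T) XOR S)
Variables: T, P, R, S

Satisfying assignments: (0,0,0,1), (0,0,1,0), (0,1,0,0), (0,1,1,1), (1,0,0,0), (1,0,1,1), (1,1,0,1), (1,1,1,0)
Count: 8 out of 16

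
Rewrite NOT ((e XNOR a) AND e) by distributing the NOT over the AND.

NOT (e XNOR a) OR NOT e
De Morgan's: NOT(AND of terms) = OR of negations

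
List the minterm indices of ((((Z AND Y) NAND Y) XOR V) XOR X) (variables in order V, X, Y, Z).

Σm(0, 1, 2, 7, 11, 12, 13, 14) = (NOT V AND NOT X AND NOT Y AND NOT Z) OR (NOT V AND NOT X AND NOT Y AND Z) OR (NOT V AND NOT X AND Y AND NOT Z) OR (NOT V AND X AND Y AND Z) OR (V AND NOT X AND Y AND Z) OR (V AND X AND NOT Y AND NOT Z) OR (V AND X AND NOT Y AND Z) OR (V AND X AND Y AND NOT Z)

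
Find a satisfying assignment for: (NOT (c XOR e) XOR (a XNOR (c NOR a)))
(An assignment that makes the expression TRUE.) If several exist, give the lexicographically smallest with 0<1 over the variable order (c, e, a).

c=0, e=0, a=0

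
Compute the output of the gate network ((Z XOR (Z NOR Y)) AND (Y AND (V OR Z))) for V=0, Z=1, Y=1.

Substituting: ((1 XOR (1 NOR 1)) AND (1 AND (0 OR 1)))
= 1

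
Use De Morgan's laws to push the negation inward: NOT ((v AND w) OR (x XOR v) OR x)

NOT (v AND w) AND NOT (x XOR v) AND NOT x
De Morgan's: NOT(OR of terms) = AND of negations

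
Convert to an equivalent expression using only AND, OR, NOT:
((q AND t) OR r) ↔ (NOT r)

(((q AND t) OR r) AND (NOT r)) OR (NOT ((q AND t) OR r) AND r)
(Biconditional = both true or both false)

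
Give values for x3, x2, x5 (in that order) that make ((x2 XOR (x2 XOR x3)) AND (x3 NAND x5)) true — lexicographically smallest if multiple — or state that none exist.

x3=1, x2=0, x5=0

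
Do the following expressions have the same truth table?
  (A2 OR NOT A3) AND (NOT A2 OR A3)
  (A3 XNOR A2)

Yes, they are equivalent — the two output columns agree on all 4 assignments:
A2 | A3 | Expression 1 | Expression 2
-------------------------------------
0 | 0 | 1 | 1
0 | 1 | 0 | 0
1 | 0 | 0 | 0
1 | 1 | 1 | 1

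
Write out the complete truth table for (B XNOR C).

B | C | Output
--------------
0 | 0 | 1
0 | 1 | 0
1 | 0 | 0
1 | 1 | 1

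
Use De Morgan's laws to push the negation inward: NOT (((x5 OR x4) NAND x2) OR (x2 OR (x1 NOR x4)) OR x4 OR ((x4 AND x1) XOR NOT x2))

NOT ((x5 OR x4) NAND x2) AND NOT (x2 OR (x1 NOR x4)) AND NOT x4 AND NOT ((x4 AND x1) XOR NOT x2)
De Morgan's: NOT(OR of terms) = AND of negations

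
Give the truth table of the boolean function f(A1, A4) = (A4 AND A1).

A1 | A4 | Output
----------------
0 | 0 | 0
0 | 1 | 0
1 | 0 | 0
1 | 1 | 1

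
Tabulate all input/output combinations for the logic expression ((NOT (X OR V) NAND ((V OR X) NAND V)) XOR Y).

X | V | Y | Output
------------------
0 | 0 | 0 | 0
0 | 0 | 1 | 1
0 | 1 | 0 | 1
0 | 1 | 1 | 0
1 | 0 | 0 | 1
1 | 0 | 1 | 0
1 | 1 | 0 | 1
1 | 1 | 1 | 0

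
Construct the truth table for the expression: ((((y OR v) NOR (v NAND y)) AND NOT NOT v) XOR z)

v | y | z | Output
------------------
0 | 0 | 0 | 0
0 | 0 | 1 | 1
0 | 1 | 0 | 0
0 | 1 | 1 | 1
1 | 0 | 0 | 0
1 | 0 | 1 | 1
1 | 1 | 0 | 0
1 | 1 | 1 | 1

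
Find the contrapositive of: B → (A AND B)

Contrapositive: NOT (A AND B) → NOT B
Note: A statement and its contrapositive are logically equivalent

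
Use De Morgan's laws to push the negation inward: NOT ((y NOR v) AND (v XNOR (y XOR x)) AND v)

NOT (y NOR v) OR NOT (v XNOR (y XOR x)) OR NOT v
De Morgan's: NOT(AND of terms) = OR of negations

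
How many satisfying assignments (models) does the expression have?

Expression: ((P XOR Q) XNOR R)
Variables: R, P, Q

Satisfying assignments: (0,0,0), (0,1,1), (1,0,1), (1,1,0)
Count: 4 out of 8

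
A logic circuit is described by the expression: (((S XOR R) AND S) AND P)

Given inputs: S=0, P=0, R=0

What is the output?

Substituting: (((0 XOR 0) AND 0) AND 0)
= 0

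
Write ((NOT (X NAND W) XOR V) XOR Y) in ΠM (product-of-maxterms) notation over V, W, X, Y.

ΠM(0, 2, 4, 7, 9, 11, 13, 14) = (V OR W OR X OR Y) AND (V OR W OR NOT X OR Y) AND (V OR NOT W OR X OR Y) AND (V OR NOT W OR NOT X OR NOT Y) AND (NOT V OR W OR X OR NOT Y) AND (NOT V OR W OR NOT X OR NOT Y) AND (NOT V OR NOT W OR X OR NOT Y) AND (NOT V OR NOT W OR NOT X OR Y)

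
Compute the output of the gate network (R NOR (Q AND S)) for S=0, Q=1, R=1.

Substituting: (1 NOR (1 AND 0))
= 0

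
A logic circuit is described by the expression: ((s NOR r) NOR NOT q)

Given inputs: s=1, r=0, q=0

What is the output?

Substituting: ((1 NOR 0) NOR NOT 0)
= 0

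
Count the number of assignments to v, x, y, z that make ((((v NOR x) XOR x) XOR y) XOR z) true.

Satisfying assignments: (0,0,0,0), (0,0,1,1), (0,1,0,0), (0,1,1,1), (1,0,0,1), (1,0,1,0), (1,1,0,0), (1,1,1,1)
Count: 8 out of 16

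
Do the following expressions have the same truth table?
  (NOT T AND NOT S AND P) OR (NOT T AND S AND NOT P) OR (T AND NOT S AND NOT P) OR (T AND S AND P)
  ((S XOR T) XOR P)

Yes, they are equivalent — the two output columns agree on all 8 assignments:
T | S | P | Expression 1 | Expression 2
---------------------------------------
0 | 0 | 0 | 0 | 0
0 | 0 | 1 | 1 | 1
0 | 1 | 0 | 1 | 1
0 | 1 | 1 | 0 | 0
1 | 0 | 0 | 1 | 1
1 | 0 | 1 | 0 | 0
1 | 1 | 0 | 0 | 0
1 | 1 | 1 | 1 | 1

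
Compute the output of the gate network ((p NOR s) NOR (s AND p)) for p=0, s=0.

Substituting: ((0 NOR 0) NOR (0 AND 0))
= 0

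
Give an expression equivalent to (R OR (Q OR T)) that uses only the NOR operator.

((R NOR ((Q NOR T) NOR (Q NOR T))) NOR (R NOR ((Q NOR T) NOR (Q NOR T))))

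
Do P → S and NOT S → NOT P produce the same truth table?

Yes, Contrapositive is always equivalent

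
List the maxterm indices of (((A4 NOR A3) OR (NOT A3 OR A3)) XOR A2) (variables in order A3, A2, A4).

ΠM(2, 3, 6, 7) = (A3 OR NOT A2 OR A4) AND (A3 OR NOT A2 OR NOT A4) AND (NOT A3 OR NOT A2 OR A4) AND (NOT A3 OR NOT A2 OR NOT A4)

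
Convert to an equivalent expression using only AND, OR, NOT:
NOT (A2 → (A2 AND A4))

A2 AND NOT (A2 AND A4)
(Negated implication: NOT(A → B) = A AND NOT B)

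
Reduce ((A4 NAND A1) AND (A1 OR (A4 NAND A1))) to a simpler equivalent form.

By absorption (E AND (E OR v) = E):
= (A4 NAND A1)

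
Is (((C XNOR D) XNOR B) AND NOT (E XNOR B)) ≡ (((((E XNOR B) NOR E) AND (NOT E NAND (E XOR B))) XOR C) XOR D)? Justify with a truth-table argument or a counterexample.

No. Counterexample: with C=0, D=0, B=1, E=0, Expression 1 = 1 but Expression 2 = 0.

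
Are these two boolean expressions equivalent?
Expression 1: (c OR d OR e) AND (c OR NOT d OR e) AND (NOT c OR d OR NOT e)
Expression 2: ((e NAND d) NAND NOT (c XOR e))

Yes, they are equivalent — the two output columns agree on all 8 assignments:
c | d | e | Expression 1 | Expression 2
---------------------------------------
0 | 0 | 0 | 0 | 0
0 | 0 | 1 | 1 | 1
0 | 1 | 0 | 0 | 0
0 | 1 | 1 | 1 | 1
1 | 0 | 0 | 1 | 1
1 | 0 | 1 | 0 | 0
1 | 1 | 0 | 1 | 1
1 | 1 | 1 | 1 | 1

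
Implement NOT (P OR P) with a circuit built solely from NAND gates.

(((P NAND P) NAND (P NAND P)) NAND ((P NAND P) NAND (P NAND P)))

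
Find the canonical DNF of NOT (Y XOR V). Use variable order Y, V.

(NOT Y AND NOT V) OR (Y AND V)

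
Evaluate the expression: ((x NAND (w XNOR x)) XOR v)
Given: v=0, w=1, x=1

Substituting: ((1 NAND (1 XNOR 1)) XOR 0)
= 0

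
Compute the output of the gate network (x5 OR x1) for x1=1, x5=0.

Substituting: (0 OR 1)
= 1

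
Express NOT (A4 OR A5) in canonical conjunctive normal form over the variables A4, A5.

(A4 OR NOT A5) AND (NOT A4 OR A5) AND (NOT A4 OR NOT A5)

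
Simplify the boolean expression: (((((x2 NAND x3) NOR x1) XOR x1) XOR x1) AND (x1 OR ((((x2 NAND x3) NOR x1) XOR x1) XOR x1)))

By absorption (E AND (E OR v) = E) then XOR self-cancellation ((E XOR v) XOR v = E):
= ((x2 NAND x3) NOR x1)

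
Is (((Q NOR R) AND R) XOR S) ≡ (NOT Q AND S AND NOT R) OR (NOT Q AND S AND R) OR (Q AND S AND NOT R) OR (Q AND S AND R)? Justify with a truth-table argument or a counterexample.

Yes, they are equivalent — the two output columns agree on all 8 assignments:
Q | S | R | Expression 1 | Expression 2
---------------------------------------
0 | 0 | 0 | 0 | 0
0 | 0 | 1 | 0 | 0
0 | 1 | 0 | 1 | 1
0 | 1 | 1 | 1 | 1
1 | 0 | 0 | 0 | 0
1 | 0 | 1 | 0 | 0
1 | 1 | 0 | 1 | 1
1 | 1 | 1 | 1 | 1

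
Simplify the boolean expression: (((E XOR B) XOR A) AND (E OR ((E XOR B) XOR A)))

By absorption (E AND (E OR v) = E):
= ((E XOR B) XOR A)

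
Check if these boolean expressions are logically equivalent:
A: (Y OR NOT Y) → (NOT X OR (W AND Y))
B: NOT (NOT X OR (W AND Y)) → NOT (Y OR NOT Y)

Yes, Contrapositive is always equivalent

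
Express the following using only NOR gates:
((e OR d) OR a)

((((e NOR d) NOR (e NOR d)) NOR a) NOR (((e NOR d) NOR (e NOR d)) NOR a))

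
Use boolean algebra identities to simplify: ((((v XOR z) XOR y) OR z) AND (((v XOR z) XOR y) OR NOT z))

By distribution ((E OR v) AND (E OR NOT v) = E):
= ((v XOR z) XOR y)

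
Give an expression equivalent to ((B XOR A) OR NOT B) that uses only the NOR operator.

((((((B NOR A) NOR (B NOR A)) NOR ((B NOR A) NOR (B NOR A))) NOR ((((B NOR B) NOR (A NOR A)) NOR ((B NOR B) NOR (A NOR A))) NOR (((B NOR B) NOR (A NOR A)) NOR ((B NOR B) NOR (A NOR A))))) NOR (B NOR B)) NOR (((((B NOR A) NOR (B NOR A)) NOR ((B NOR A) NOR (B NOR A))) NOR ((((B NOR B) NOR (A NOR A)) NOR ((B NOR B) NOR (A NOR A))) NOR (((B NOR B) NOR (A NOR A)) NOR ((B NOR B) NOR (A NOR A))))) NOR (B NOR B)))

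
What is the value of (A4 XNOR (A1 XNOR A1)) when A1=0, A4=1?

Substituting: (1 XNOR (0 XNOR 0))
= 1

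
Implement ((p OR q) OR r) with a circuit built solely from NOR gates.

((((p NOR q) NOR (p NOR q)) NOR r) NOR (((p NOR q) NOR (p NOR q)) NOR r))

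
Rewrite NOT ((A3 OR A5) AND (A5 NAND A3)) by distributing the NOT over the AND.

NOT (A3 OR A5) OR NOT (A5 NAND A3)
De Morgan's: NOT(AND of terms) = OR of negations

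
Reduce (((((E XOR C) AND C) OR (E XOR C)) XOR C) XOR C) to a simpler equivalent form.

By XOR self-cancellation ((E XOR v) XOR v = E) then absorption (E OR (E AND v) = E):
= (E XOR C)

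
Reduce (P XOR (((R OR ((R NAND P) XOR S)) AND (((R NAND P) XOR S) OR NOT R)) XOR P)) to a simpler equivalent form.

By XOR self-cancellation ((E XOR v) XOR v = E) then distribution ((E OR v) AND (E OR NOT v) = E):
= ((R NAND P) XOR S)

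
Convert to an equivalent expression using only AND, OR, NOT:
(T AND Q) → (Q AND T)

NOT (T AND Q) OR (Q AND T)
(Implication elimination: A → B = NOT A OR B)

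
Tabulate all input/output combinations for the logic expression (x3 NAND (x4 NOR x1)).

x3 | x1 | x4 | Output
---------------------
0 | 0 | 0 | 1
0 | 0 | 1 | 1
0 | 1 | 0 | 1
0 | 1 | 1 | 1
1 | 0 | 0 | 0
1 | 0 | 1 | 1
1 | 1 | 0 | 1
1 | 1 | 1 | 1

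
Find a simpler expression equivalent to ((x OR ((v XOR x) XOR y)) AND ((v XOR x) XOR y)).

By absorption (E AND (E OR v) = E):
= ((v XOR x) XOR y)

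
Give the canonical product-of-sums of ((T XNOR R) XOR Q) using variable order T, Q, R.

ΠM(1, 2, 4, 7) = (T OR Q OR NOT R) AND (T OR NOT Q OR R) AND (NOT T OR Q OR R) AND (NOT T OR NOT Q OR NOT R)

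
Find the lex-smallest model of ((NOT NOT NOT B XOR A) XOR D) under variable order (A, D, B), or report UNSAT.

A=0, D=0, B=0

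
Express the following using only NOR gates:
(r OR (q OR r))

((r NOR ((q NOR r) NOR (q NOR r))) NOR (r NOR ((q NOR r) NOR (q NOR r))))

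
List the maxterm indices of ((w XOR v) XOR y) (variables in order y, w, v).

ΠM(0, 3, 5, 6) = (y OR w OR v) AND (y OR NOT w OR NOT v) AND (NOT y OR w OR NOT v) AND (NOT y OR NOT w OR v)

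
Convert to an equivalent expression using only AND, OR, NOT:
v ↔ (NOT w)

(v AND (NOT w)) OR (NOT v AND w)
(Biconditional = both true or both false)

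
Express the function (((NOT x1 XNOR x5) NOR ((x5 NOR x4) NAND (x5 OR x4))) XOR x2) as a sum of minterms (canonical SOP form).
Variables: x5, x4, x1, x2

Σm(1, 3, 5, 7, 9, 11, 13, 15) = (NOT x5 AND NOT x4 AND NOT x1 AND x2) OR (NOT x5 AND NOT x4 AND x1 AND x2) OR (NOT x5 AND x4 AND NOT x1 AND x2) OR (NOT x5 AND x4 AND x1 AND x2) OR (x5 AND NOT x4 AND NOT x1 AND x2) OR (x5 AND NOT x4 AND x1 AND x2) OR (x5 AND x4 AND NOT x1 AND x2) OR (x5 AND x4 AND x1 AND x2)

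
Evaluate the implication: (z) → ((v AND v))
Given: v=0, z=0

Antecedent (z) = 0; consequent ((v AND v)) = 0.
0 → 0 = 1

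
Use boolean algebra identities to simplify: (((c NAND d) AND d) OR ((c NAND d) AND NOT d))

By distribution ((E AND v) OR (E AND NOT v) = E):
= (c NAND d)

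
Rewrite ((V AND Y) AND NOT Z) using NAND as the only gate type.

((((V NAND Y) NAND (V NAND Y)) NAND (Z NAND Z)) NAND (((V NAND Y) NAND (V NAND Y)) NAND (Z NAND Z)))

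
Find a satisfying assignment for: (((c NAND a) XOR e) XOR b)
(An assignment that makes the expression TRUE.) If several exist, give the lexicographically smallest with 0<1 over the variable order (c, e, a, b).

c=0, e=0, a=0, b=0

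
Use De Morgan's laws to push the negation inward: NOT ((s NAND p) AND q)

NOT (s NAND p) OR NOT q
De Morgan's: NOT(AND of terms) = OR of negations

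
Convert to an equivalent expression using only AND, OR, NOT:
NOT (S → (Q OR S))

S AND NOT (Q OR S)
(Negated implication: NOT(A → B) = A AND NOT B)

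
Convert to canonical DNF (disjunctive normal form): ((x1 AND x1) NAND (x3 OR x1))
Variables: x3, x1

(NOT x3 AND NOT x1) OR (x3 AND NOT x1)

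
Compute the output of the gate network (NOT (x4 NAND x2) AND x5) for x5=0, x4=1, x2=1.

Substituting: (NOT (1 NAND 1) AND 0)
= 0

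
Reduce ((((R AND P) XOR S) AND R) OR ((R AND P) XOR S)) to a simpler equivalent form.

By absorption (E OR (E AND v) = E):
= ((R AND P) XOR S)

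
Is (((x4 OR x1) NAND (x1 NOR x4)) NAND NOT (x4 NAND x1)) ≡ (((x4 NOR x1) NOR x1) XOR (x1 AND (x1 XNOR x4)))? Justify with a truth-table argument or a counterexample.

No. Counterexample: with x1=0, x4=0, Expression 1 = 1 but Expression 2 = 0.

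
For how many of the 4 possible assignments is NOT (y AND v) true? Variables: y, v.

Satisfying assignments: (0,0), (0,1), (1,0)
Count: 3 out of 4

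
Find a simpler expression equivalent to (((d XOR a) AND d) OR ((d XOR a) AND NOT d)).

By distribution ((E AND v) OR (E AND NOT v) = E):
= (d XOR a)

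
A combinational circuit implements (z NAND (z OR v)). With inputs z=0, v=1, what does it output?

Substituting: (0 NAND (0 OR 1))
= 1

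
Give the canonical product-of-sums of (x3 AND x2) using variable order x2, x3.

ΠM(0, 1, 2) = (x2 OR x3) AND (x2 OR NOT x3) AND (NOT x2 OR x3)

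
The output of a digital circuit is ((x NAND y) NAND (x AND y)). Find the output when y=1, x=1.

Substituting: ((1 NAND 1) NAND (1 AND 1))
= 1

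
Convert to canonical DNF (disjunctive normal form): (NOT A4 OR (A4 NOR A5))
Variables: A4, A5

(NOT A4 AND NOT A5) OR (NOT A4 AND A5)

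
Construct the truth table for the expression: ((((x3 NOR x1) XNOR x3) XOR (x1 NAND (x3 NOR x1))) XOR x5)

x5 | x3 | x1 | Output
---------------------
0 | 0 | 0 | 1
0 | 0 | 1 | 0
0 | 1 | 0 | 1
0 | 1 | 1 | 1
1 | 0 | 0 | 0
1 | 0 | 1 | 1
1 | 1 | 0 | 0
1 | 1 | 1 | 0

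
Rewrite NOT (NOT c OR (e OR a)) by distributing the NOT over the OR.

c AND NOT (e OR a)
De Morgan's: NOT(OR of terms) = AND of negations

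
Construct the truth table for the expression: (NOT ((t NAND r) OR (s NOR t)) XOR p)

t | s | r | p | Output
----------------------
0 | 0 | 0 | 0 | 0
0 | 0 | 0 | 1 | 1
0 | 0 | 1 | 0 | 0
0 | 0 | 1 | 1 | 1
0 | 1 | 0 | 0 | 0
0 | 1 | 0 | 1 | 1
0 | 1 | 1 | 0 | 0
0 | 1 | 1 | 1 | 1
1 | 0 | 0 | 0 | 0
1 | 0 | 0 | 1 | 1
1 | 0 | 1 | 0 | 1
1 | 0 | 1 | 1 | 0
1 | 1 | 0 | 0 | 0
1 | 1 | 0 | 1 | 1
1 | 1 | 1 | 0 | 1
1 | 1 | 1 | 1 | 0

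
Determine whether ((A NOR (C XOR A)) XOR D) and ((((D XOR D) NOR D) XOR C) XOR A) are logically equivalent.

No. Counterexample: with C=1, A=1, D=0, Expression 1 = 0 but Expression 2 = 1.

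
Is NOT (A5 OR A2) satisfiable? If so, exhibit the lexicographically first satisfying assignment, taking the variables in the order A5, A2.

A5=0, A2=0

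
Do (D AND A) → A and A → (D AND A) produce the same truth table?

No, Converse is not equivalent to original (counterexample: A=1, D=0, E=0)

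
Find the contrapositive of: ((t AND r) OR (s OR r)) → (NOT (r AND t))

Contrapositive: (r AND t) → NOT ((t AND r) OR (s OR r))
Note: A statement and its contrapositive are logically equivalent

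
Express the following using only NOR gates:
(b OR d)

((b NOR d) NOR (b NOR d))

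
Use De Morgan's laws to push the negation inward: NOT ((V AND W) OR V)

NOT (V AND W) AND NOT V
De Morgan's: NOT(OR of terms) = AND of negations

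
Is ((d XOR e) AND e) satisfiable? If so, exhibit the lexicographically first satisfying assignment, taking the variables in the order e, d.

e=1, d=0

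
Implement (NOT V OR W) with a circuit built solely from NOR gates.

(((V NOR V) NOR W) NOR ((V NOR V) NOR W))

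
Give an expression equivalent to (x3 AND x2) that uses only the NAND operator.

((x3 NAND x2) NAND (x3 NAND x2))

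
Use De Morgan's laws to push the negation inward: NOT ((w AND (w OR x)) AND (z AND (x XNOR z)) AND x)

NOT (w AND (w OR x)) OR NOT (z AND (x XNOR z)) OR NOT x
De Morgan's: NOT(AND of terms) = OR of negations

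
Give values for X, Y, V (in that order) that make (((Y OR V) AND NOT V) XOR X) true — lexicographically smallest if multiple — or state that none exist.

X=0, Y=1, V=0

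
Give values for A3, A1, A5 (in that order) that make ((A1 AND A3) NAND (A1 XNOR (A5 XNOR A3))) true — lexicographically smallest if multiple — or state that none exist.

A3=0, A1=0, A5=0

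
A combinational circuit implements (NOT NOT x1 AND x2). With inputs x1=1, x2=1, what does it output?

Substituting: (NOT NOT 1 AND 1)
= 1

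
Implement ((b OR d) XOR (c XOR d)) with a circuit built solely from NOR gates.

((((((b NOR d) NOR (b NOR d)) NOR ((((c NOR d) NOR (c NOR d)) NOR ((c NOR d) NOR (c NOR d))) NOR ((((c NOR c) NOR (d NOR d)) NOR ((c NOR c) NOR (d NOR d))) NOR (((c NOR c) NOR (d NOR d)) NOR ((c NOR c) NOR (d NOR d)))))) NOR (((b NOR d) NOR (b NOR d)) NOR ((((c NOR d) NOR (c NOR d)) NOR ((c NOR d) NOR (c NOR d))) NOR ((((c NOR c) NOR (d NOR d)) NOR ((c NOR c) NOR (d NOR d))) NOR (((c NOR c) NOR (d NOR d)) NOR ((c NOR c) NOR (d NOR d))))))) NOR ((((b NOR d) NOR (b NOR d)) NOR ((((c NOR d) NOR (c NOR d)) NOR ((c NOR d) NOR (c NOR d))) NOR ((((c NOR c) NOR (d NOR d)) NOR ((c NOR c) NOR (d NOR d))) NOR (((c NOR c) NOR (d NOR d)) NOR ((c NOR c) NOR (d NOR d)))))) NOR (((b NOR d) NOR (b NOR d)) NOR ((((c NOR d) NOR (c NOR d)) NOR ((c NOR d) NOR (c NOR d))) NOR ((((c NOR c) NOR (d NOR d)) NOR ((c NOR c) NOR (d NOR d))) NOR (((c NOR c) NOR (d NOR d)) NOR ((c NOR c) NOR (d NOR d)))))))) NOR ((((((b NOR d) NOR (b NOR d)) NOR ((b NOR d) NOR (b NOR d))) NOR (((((c NOR d) NOR (c NOR d)) NOR ((c NOR d) NOR (c NOR d))) NOR ((((c NOR c) NOR (d NOR d)) NOR ((c NOR c) NOR (d NOR d))) NOR (((c NOR c) NOR (d NOR d)) NOR ((c NOR c) NOR (d NOR d))))) NOR ((((c NOR d) NOR (c NOR d)) NOR ((c NOR d) NOR (c NOR d))) NOR ((((c NOR c) NOR (d NOR d)) NOR ((c NOR c) NOR (d NOR d))) NOR (((c NOR c) NOR (d NOR d)) NOR ((c NOR c) NOR (d NOR d))))))) NOR ((((b NOR d) NOR (b NOR d)) NOR ((b NOR d) NOR (b NOR d))) NOR (((((c NOR d) NOR (c NOR d)) NOR ((c NOR d) NOR (c NOR d))) NOR ((((c NOR c) NOR (d NOR d)) NOR ((c NOR c) NOR (d NOR d))) NOR (((c NOR c) NOR (d NOR d)) NOR ((c NOR c) NOR (d NOR d))))) NOR ((((c NOR d) NOR (c NOR d)) NOR ((c NOR d) NOR (c NOR d))) NOR ((((c NOR c) NOR (d NOR d)) NOR ((c NOR c) NOR (d NOR d))) NOR (((c NOR c) NOR (d NOR d)) NOR ((c NOR c) NOR (d NOR d)))))))) NOR (((((b NOR d) NOR (b NOR d)) NOR ((b NOR d) NOR (b NOR d))) NOR (((((c NOR d) NOR (c NOR d)) NOR ((c NOR d) NOR (c NOR d))) NOR ((((c NOR c) NOR (d NOR d)) NOR ((c NOR c) NOR (d NOR d))) NOR (((c NOR c) NOR (d NOR d)) NOR ((c NOR c) NOR (d NOR d))))) NOR ((((c NOR d) NOR (c NOR d)) NOR ((c NOR d) NOR (c NOR d))) NOR ((((c NOR c) NOR (d NOR d)) NOR ((c NOR c) NOR (d NOR d))) NOR (((c NOR c) NOR (d NOR d)) NOR ((c NOR c) NOR (d NOR d))))))) NOR ((((b NOR d) NOR (b NOR d)) NOR ((b NOR d) NOR (b NOR d))) NOR (((((c NOR d) NOR (c NOR d)) NOR ((c NOR d) NOR (c NOR d))) NOR ((((c NOR c) NOR (d NOR d)) NOR ((c NOR c) NOR (d NOR d))) NOR (((c NOR c) NOR (d NOR d)) NOR ((c NOR c) NOR (d NOR d))))) NOR ((((c NOR d) NOR (c NOR d)) NOR ((c NOR d) NOR (c NOR d))) NOR ((((c NOR c) NOR (d NOR d)) NOR ((c NOR c) NOR (d NOR d))) NOR (((c NOR c) NOR (d NOR d)) NOR ((c NOR c) NOR (d NOR d))))))))))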